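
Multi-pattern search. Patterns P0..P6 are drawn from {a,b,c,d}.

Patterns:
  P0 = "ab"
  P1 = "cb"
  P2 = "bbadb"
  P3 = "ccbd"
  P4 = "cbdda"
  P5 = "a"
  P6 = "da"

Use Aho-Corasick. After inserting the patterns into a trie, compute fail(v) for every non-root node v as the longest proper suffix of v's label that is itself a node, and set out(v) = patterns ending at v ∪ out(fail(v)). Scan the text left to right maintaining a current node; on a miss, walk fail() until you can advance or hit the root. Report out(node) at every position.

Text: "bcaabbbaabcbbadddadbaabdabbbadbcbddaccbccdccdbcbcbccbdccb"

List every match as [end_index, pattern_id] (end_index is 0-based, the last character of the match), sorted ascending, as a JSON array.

Construct AC machine:
Trie (insert patterns):
  0='ε' goto a→1 b→5 c→3 d→16
  1='a' goto b→2  [P5 ends]
  2='ab' goto ·  [P0 ends]
  3='c' goto b→4 c→10
  4='cb' goto d→13  [P1 ends]
  5='b' goto b→6
  6='bb' goto a→7
  7='bba' goto d→8
  8='bbad' goto b→9
  9='bbadb' goto ·  [P2 ends]
  10='cc' goto b→11
  11='ccb' goto d→12
  12='ccbd' goto ·  [P3 ends]
  13='cbd' goto d→14
  14='cbdd' goto a→15
  15='cbdda' goto ·  [P4 ends]
  16='d' goto a→17
  17='da' goto ·  [P6 ends]

BFS fail/out derivation:
  fail(1) 'a': from fail(0)=0 chase 'a': 0 ⇒ 0;  out={5}∪out(0)={5}
  fail(3) 'c': from fail(0)=0 chase 'c': 0 ⇒ 0;  out=∅∪out(0)=∅
  fail(5) 'b': from fail(0)=0 chase 'b': 0 ⇒ 0;  out=∅∪out(0)=∅
  fail(16) 'd': from fail(0)=0 chase 'd': 0 ⇒ 0;  out=∅∪out(0)=∅
  fail(2) 'ab': from fail(1)=0 chase 'b': 0 ⇒ 5;  out={0}∪out(5)={0}
  fail(4) 'cb': from fail(3)=0 chase 'b': 0 ⇒ 5;  out={1}∪out(5)={1}
  fail(6) 'bb': from fail(5)=0 chase 'b': 0 ⇒ 5;  out=∅∪out(5)=∅
  fail(10) 'cc': from fail(3)=0 chase 'c': 0 ⇒ 3;  out=∅∪out(3)=∅
  fail(17) 'da': from fail(16)=0 chase 'a': 0 ⇒ 1;  out={6}∪out(1)={5,6}
  fail(7) 'bba': from fail(6)=5 chase 'a': 5→0 ⇒ 1;  out=∅∪out(1)={5}
  fail(11) 'ccb': from fail(10)=3 chase 'b': 3 ⇒ 4;  out=∅∪out(4)={1}
  fail(13) 'cbd': from fail(4)=5 chase 'd': 5→0 ⇒ 16;  out=∅∪out(16)=∅
  fail(8) 'bbad': from fail(7)=1 chase 'd': 1→0 ⇒ 16;  out=∅∪out(16)=∅
  fail(12) 'ccbd': from fail(11)=4 chase 'd': 4 ⇒ 13;  out={3}∪out(13)={3}
  fail(14) 'cbdd': from fail(13)=16 chase 'd': 16→0 ⇒ 16;  out=∅∪out(16)=∅
  fail(9) 'bbadb': from fail(8)=16 chase 'b': 16→0 ⇒ 5;  out={2}∪out(5)={2}
  fail(15) 'cbdda': from fail(14)=16 chase 'a': 16 ⇒ 17;  out={4}∪out(17)={4,5,6}

Run:
pos 0 'b': at 5
pos 1 'c': at 3 ·f
pos 2 'a': at 1 ·f  → match P5@[2:2]
pos 3 'a': at 1 ·f  → match P5@[3:3]
pos 4 'b': at 2  → match P0@[3:4]
pos 5 'b': at 6 ·f
pos 6 'b': at 6 ·f
pos 7 'a': at 7  → match P5@[7:7]
pos 8 'a': at 1 ·f  → match P5@[8:8]
pos 9 'b': at 2  → match P0@[8:9]
pos 10 'c': at 3 ·f
pos 11 'b': at 4  → match P1@[10:11]
pos 12 'b': at 6 ·f
pos 13 'a': at 7  → match P5@[13:13]
pos 14 'd': at 8
pos 15 'd': at 16 ·f
pos 16 'd': at 16 ·f
pos 17 'a': at 17  → match P5@[17:17],P6@[16:17]
pos 18 'd': at 16 ·f
pos 19 'b': at 5 ·f
pos 20 'a': at 1 ·f  → match P5@[20:20]
pos 21 'a': at 1 ·f  → match P5@[21:21]
pos 22 'b': at 2  → match P0@[21:22]
pos 23 'd': at 16 ·f
pos 24 'a': at 17  → match P5@[24:24],P6@[23:24]
pos 25 'b': at 2 ·f  → match P0@[24:25]
pos 26 'b': at 6 ·f
pos 27 'b': at 6 ·f
pos 28 'a': at 7  → match P5@[28:28]
pos 29 'd': at 8
pos 30 'b': at 9  → match P2@[26:30]
pos 31 'c': at 3 ·f
pos 32 'b': at 4  → match P1@[31:32]
pos 33 'd': at 13
pos 34 'd': at 14
pos 35 'a': at 15  → match P4@[31:35],P5@[35:35],P6@[34:35]
pos 36 'c': at 3 ·f
pos 37 'c': at 10
pos 38 'b': at 11  → match P1@[37:38]
pos 39 'c': at 3 ·f
pos 40 'c': at 10
pos 41 'd': at 16 ·f
pos 42 'c': at 3 ·f
pos 43 'c': at 10
pos 44 'd': at 16 ·f
pos 45 'b': at 5 ·f
pos 46 'c': at 3 ·f
pos 47 'b': at 4  → match P1@[46:47]
pos 48 'c': at 3 ·f
pos 49 'b': at 4  → match P1@[48:49]
pos 50 'c': at 3 ·f
pos 51 'c': at 10
pos 52 'b': at 11  → match P1@[51:52]
pos 53 'd': at 12  → match P3@[50:53]
pos 54 'c': at 3 ·f
pos 55 'c': at 10
pos 56 'b': at 11  → match P1@[55:56]

All matches (sorted): [[2,5],[3,5],[4,0],[7,5],[8,5],[9,0],[11,1],[13,5],[17,5],[17,6],[20,5],[21,5],[22,0],[24,5],[24,6],[25,0],[28,5],[30,2],[32,1],[35,4],[35,5],[35,6],[38,1],[47,1],[49,1],[52,1],[53,3],[56,1]]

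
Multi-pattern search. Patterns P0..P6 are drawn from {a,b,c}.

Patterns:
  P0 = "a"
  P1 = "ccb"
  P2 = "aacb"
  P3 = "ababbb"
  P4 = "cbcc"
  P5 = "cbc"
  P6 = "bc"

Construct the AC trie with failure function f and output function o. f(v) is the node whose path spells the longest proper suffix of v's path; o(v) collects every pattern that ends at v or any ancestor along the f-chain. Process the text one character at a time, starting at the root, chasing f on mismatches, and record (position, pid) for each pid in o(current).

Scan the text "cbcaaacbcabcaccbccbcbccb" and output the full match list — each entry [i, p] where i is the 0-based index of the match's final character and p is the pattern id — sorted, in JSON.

Build automaton:
Trie (insert patterns):
  n0 'ε': a→1 b→16 c→2
  n1 'a': a→5 b→8  [P0 ends]
  n2 'c': b→13 c→3
  n3 'cc': b→4
  n4 'ccb': ·  [P1 ends]
  n5 'aa': c→6
  n6 'aac': b→7
  n7 'aacb': ·  [P2 ends]
  n8 'ab': a→9
  n9 'aba': b→10
  n10 'abab': b→11
  n11 'ababb': b→12
  n12 'ababbb': ·  [P3 ends]
  n13 'cb': c→14
  n14 'cbc': c→15  [P5 ends]
  n15 'cbcc': ·  [P4 ends]
  n16 'b': c→17
  n17 'bc': ·  [P6 ends]

Failure links (BFS by depth):
  n1('a'): parent n0 fail=0; on 'a' 0 → fail=0;  out {0}∪∅={0}
  n2('c'): parent n0 fail=0; on 'c' 0 → fail=0;  out ∅∪∅=∅
  n16('b'): parent n0 fail=0; on 'b' 0 → fail=0;  out ∅∪∅=∅
  n3('cc'): parent n2 fail=0; on 'c' 0 → fail=2;  out ∅∪∅=∅
  n5('aa'): parent n1 fail=0; on 'a' 0 → fail=1;  out ∅∪{0}={0}
  n8('ab'): parent n1 fail=0; on 'b' 0 → fail=16;  out ∅∪∅=∅
  n13('cb'): parent n2 fail=0; on 'b' 0 → fail=16;  out ∅∪∅=∅
  n17('bc'): parent n16 fail=0; on 'c' 0 → fail=2;  out {6}∪∅={6}
  n4('ccb'): parent n3 fail=2; on 'b' 2 → fail=13;  out {1}∪∅={1}
  n6('aac'): parent n5 fail=1; on 'c' 1→0 → fail=2;  out ∅∪∅=∅
  n9('aba'): parent n8 fail=16; on 'a' 16→0 → fail=1;  out ∅∪{0}={0}
  n14('cbc'): parent n13 fail=16; on 'c' 16 → fail=17;  out {5}∪{6}={5,6}
  n7('aacb'): parent n6 fail=2; on 'b' 2 → fail=13;  out {2}∪∅={2}
  n10('abab'): parent n9 fail=1; on 'b' 1 → fail=8;  out ∅∪∅=∅
  n15('cbcc'): parent n14 fail=17; on 'c' 17→2 → fail=3;  out {4}∪∅={4}
  n11('ababb'): parent n10 fail=8; on 'b' 8→16→0 → fail=16;  out ∅∪∅=∅
  n12('ababbb'): parent n11 fail=16; on 'b' 16→0 → fail=16;  out {3}∪∅={3}

Scan:
pos 0 'c': at 2
pos 1 'b': at 13
pos 2 'c': at 14  ** P5@[0:2],P6@[1:2]
pos 3 'a': at 1 ·f  ** P0@[3:3]
pos 4 'a': at 5  ** P0@[4:4]
pos 5 'a': at 5 ·f  ** P0@[5:5]
pos 6 'c': at 6
pos 7 'b': at 7  ** P2@[4:7]
pos 8 'c': at 14 ·f  ** P5@[6:8],P6@[7:8]
pos 9 'a': at 1 ·f  ** P0@[9:9]
pos 10 'b': at 8
pos 11 'c': at 17 ·f  ** P6@[10:11]
pos 12 'a': at 1 ·f  ** P0@[12:12]
pos 13 'c': at 2 ·f
pos 14 'c': at 3
pos 15 'b': at 4  ** P1@[13:15]
pos 16 'c': at 14 ·f  ** P5@[14:16],P6@[15:16]
pos 17 'c': at 15  ** P4@[14:17]
pos 18 'b': at 4 ·f  ** P1@[16:18]
pos 19 'c': at 14 ·f  ** P5@[17:19],P6@[18:19]
pos 20 'b': at 13 ·f
pos 21 'c': at 14  ** P5@[19:21],P6@[20:21]
pos 22 'c': at 15  ** P4@[19:22]
pos 23 'b': at 4 ·f  ** P1@[21:23]

Matches: [[2,5],[2,6],[3,0],[4,0],[5,0],[7,2],[8,5],[8,6],[9,0],[11,6],[12,0],[15,1],[16,5],[16,6],[17,4],[18,1],[19,5],[19,6],[21,5],[21,6],[22,4],[23,1]]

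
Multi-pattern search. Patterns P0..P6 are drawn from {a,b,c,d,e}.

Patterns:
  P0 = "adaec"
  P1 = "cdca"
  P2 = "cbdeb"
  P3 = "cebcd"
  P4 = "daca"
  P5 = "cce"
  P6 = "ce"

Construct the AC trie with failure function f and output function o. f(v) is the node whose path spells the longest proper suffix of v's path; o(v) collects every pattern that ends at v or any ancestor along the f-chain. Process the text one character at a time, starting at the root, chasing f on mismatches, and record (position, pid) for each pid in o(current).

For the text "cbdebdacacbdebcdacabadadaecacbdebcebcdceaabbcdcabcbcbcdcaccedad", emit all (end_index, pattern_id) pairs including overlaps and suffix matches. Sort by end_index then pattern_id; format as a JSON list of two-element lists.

Build automaton:
Trie (insert patterns):
  0='ε' goto a→1 c→6 d→18
  1='a' goto d→2
  2='ad' goto a→3
  3='ada' goto e→4
  4='adae' goto c→5
  5='adaec' goto ·  [P0 ends]
  6='c' goto b→10 c→22 d→7 e→14
  7='cd' goto c→8
  8='cdc' goto a→9
  9='cdca' goto ·  [P1 ends]
  10='cb' goto d→11
  11='cbd' goto e→12
  12='cbde' goto b→13
  13='cbdeb' goto ·  [P2 ends]
  14='ce' goto b→15  [P6 ends]
  15='ceb' goto c→16
  16='cebc' goto d→17
  17='cebcd' goto ·  [P3 ends]
  18='d' goto a→19
  19='da' goto c→20
  20='dac' goto a→21
  21='daca' goto ·  [P4 ends]
  22='cc' goto e→23
  23='cce' goto ·  [P5 ends]

Failure links (BFS by depth):
  fail(1) 'a': from fail(0)=0 chase 'a': 0 ⇒ 0;  out=∅∪out(0)=∅
  fail(6) 'c': from fail(0)=0 chase 'c': 0 ⇒ 0;  out=∅∪out(0)=∅
  fail(18) 'd': from fail(0)=0 chase 'd': 0 ⇒ 0;  out=∅∪out(0)=∅
  fail(2) 'ad': from fail(1)=0 chase 'd': 0 ⇒ 18;  out=∅∪out(18)=∅
  fail(7) 'cd': from fail(6)=0 chase 'd': 0 ⇒ 18;  out=∅∪out(18)=∅
  fail(10) 'cb': from fail(6)=0 chase 'b': 0 ⇒ 0;  out=∅∪out(0)=∅
  fail(14) 'ce': from fail(6)=0 chase 'e': 0 ⇒ 0;  out={6}∪out(0)={6}
  fail(19) 'da': from fail(18)=0 chase 'a': 0 ⇒ 1;  out=∅∪out(1)=∅
  fail(22) 'cc': from fail(6)=0 chase 'c': 0 ⇒ 6;  out=∅∪out(6)=∅
  fail(3) 'ada': from fail(2)=18 chase 'a': 18 ⇒ 19;  out=∅∪out(19)=∅
  fail(8) 'cdc': from fail(7)=18 chase 'c': 18→0 ⇒ 6;  out=∅∪out(6)=∅
  fail(11) 'cbd': from fail(10)=0 chase 'd': 0 ⇒ 18;  out=∅∪out(18)=∅
  fail(15) 'ceb': from fail(14)=0 chase 'b': 0 ⇒ 0;  out=∅∪out(0)=∅
  fail(20) 'dac': from fail(19)=1 chase 'c': 1→0 ⇒ 6;  out=∅∪out(6)=∅
  fail(23) 'cce': from fail(22)=6 chase 'e': 6 ⇒ 14;  out={5}∪out(14)={5,6}
  fail(4) 'adae': from fail(3)=19 chase 'e': 19→1→0 ⇒ 0;  out=∅∪out(0)=∅
  fail(9) 'cdca': from fail(8)=6 chase 'a': 6→0 ⇒ 1;  out={1}∪out(1)={1}
  fail(12) 'cbde': from fail(11)=18 chase 'e': 18→0 ⇒ 0;  out=∅∪out(0)=∅
  fail(16) 'cebc': from fail(15)=0 chase 'c': 0 ⇒ 6;  out=∅∪out(6)=∅
  fail(21) 'daca': from fail(20)=6 chase 'a': 6→0 ⇒ 1;  out={4}∪out(1)={4}
  fail(5) 'adaec': from fail(4)=0 chase 'c': 0 ⇒ 6;  out={0}∪out(6)={0}
  fail(13) 'cbdeb': from fail(12)=0 chase 'b': 0 ⇒ 0;  out={2}∪out(0)={2}
  fail(17) 'cebcd': from fail(16)=6 chase 'd': 6 ⇒ 7;  out={3}∪out(7)={3}

Text stream:
[0] read 'c'  n0⇒n6
[1] read 'b'  n6⇒n10
[2] read 'd'  n10⇒n11
[3] read 'e'  n11⇒n12
[4] read 'b'  n12⇒n13  → match P2@[0:4]
[5] read 'd'  n13⇒n18 (via fail)
[6] read 'a'  n18⇒n19
[7] read 'c'  n19⇒n20
[8] read 'a'  n20⇒n21  → match P4@[5:8]
[9] read 'c'  n21⇒n6 (via fail)
[10] read 'b'  n6⇒n10
[11] read 'd'  n10⇒n11
[12] read 'e'  n11⇒n12
[13] read 'b'  n12⇒n13  → match P2@[9:13]
[14] read 'c'  n13⇒n6 (via fail)
[15] read 'd'  n6⇒n7
[16] read 'a'  n7⇒n19 (via fail)
[17] read 'c'  n19⇒n20
[18] read 'a'  n20⇒n21  → match P4@[15:18]
[19] read 'b'  n21⇒n0 (via fail)
[20] read 'a'  n0⇒n1
[21] read 'd'  n1⇒n2
[22] read 'a'  n2⇒n3
[23] read 'd'  n3⇒n2 (via fail)
[24] read 'a'  n2⇒n3
[25] read 'e'  n3⇒n4
[26] read 'c'  n4⇒n5  → match P0@[22:26]
[27] read 'a'  n5⇒n1 (via fail)
[28] read 'c'  n1⇒n6 (via fail)
[29] read 'b'  n6⇒n10
[30] read 'd'  n10⇒n11
[31] read 'e'  n11⇒n12
[32] read 'b'  n12⇒n13  → match P2@[28:32]
[33] read 'c'  n13⇒n6 (via fail)
[34] read 'e'  n6⇒n14  → match P6@[33:34]
[35] read 'b'  n14⇒n15
[36] read 'c'  n15⇒n16
[37] read 'd'  n16⇒n17  → match P3@[33:37]
[38] read 'c'  n17⇒n8 (via fail)
[39] read 'e'  n8⇒n14 (via fail)  → match P6@[38:39]
[40] read 'a'  n14⇒n1 (via fail)
[41] read 'a'  n1⇒n1 (via fail)
[42] read 'b'  n1⇒n0 (via fail)
[43] read 'b'  n0⇒n0
[44] read 'c'  n0⇒n6
[45] read 'd'  n6⇒n7
[46] read 'c'  n7⇒n8
[47] read 'a'  n8⇒n9  → match P1@[44:47]
[48] read 'b'  n9⇒n0 (via fail)
[49] read 'c'  n0⇒n6
[50] read 'b'  n6⇒n10
[51] read 'c'  n10⇒n6 (via fail)
[52] read 'b'  n6⇒n10
[53] read 'c'  n10⇒n6 (via fail)
[54] read 'd'  n6⇒n7
[55] read 'c'  n7⇒n8
[56] read 'a'  n8⇒n9  → match P1@[53:56]
[57] read 'c'  n9⇒n6 (via fail)
[58] read 'c'  n6⇒n22
[59] read 'e'  n22⇒n23  → match P5@[57:59],P6@[58:59]
[60] read 'd'  n23⇒n18 (via fail)
[61] read 'a'  n18⇒n19
[62] read 'd'  n19⇒n2 (via fail)

Matches: [[4,2],[8,4],[13,2],[18,4],[26,0],[32,2],[34,6],[37,3],[39,6],[47,1],[56,1],[59,5],[59,6]]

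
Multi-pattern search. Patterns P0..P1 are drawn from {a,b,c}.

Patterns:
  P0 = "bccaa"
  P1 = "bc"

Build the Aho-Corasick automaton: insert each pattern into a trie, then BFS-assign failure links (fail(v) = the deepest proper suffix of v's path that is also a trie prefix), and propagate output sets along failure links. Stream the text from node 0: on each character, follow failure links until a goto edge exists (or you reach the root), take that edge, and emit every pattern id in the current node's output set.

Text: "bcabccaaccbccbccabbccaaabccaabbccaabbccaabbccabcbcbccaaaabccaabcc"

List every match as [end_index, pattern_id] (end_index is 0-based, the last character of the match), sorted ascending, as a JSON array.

Build:
Trie nodes:
  0='ε' goto b→1
  1='b' goto c→2
  2='bc' goto c→3  ←P1
  3='bcc' goto a→4
  4='bcca' goto a→5
  5='bccaa' goto ·  ←P0

BFS fail/out derivation:
  n1('b'): parent n0 fail=0; on 'b' 0 → fail=0;  out ∅∪∅=∅
  n2('bc'): parent n1 fail=0; on 'c' 0 → fail=0;  out {1}∪∅={1}
  n3('bcc'): parent n2 fail=0; on 'c' 0 → fail=0;  out ∅∪∅=∅
  n4('bcca'): parent n3 fail=0; on 'a' 0 → fail=0;  out ∅∪∅=∅
  n5('bccaa'): parent n4 fail=0; on 'a' 0 → fail=0;  out {0}∪∅={0}

Text stream:
pos 0 'b': at 1
pos 1 'c': at 2  → match P1@[0:1]
pos 2 'a': at 0 (fail-walked)
pos 3 'b': at 1
pos 4 'c': at 2  → match P1@[3:4]
pos 5 'c': at 3
pos 6 'a': at 4
pos 7 'a': at 5  → match P0@[3:7]
pos 8 'c': at 0 (fail-walked)
pos 9 'c': at 0
pos 10 'b': at 1
pos 11 'c': at 2  → match P1@[10:11]
pos 12 'c': at 3
pos 13 'b': at 1 (fail-walked)
pos 14 'c': at 2  → match P1@[13:14]
pos 15 'c': at 3
pos 16 'a': at 4
pos 17 'b': at 1 (fail-walked)
pos 18 'b': at 1 (fail-walked)
pos 19 'c': at 2  → match P1@[18:19]
pos 20 'c': at 3
pos 21 'a': at 4
pos 22 'a': at 5  → match P0@[18:22]
pos 23 'a': at 0 (fail-walked)
pos 24 'b': at 1
pos 25 'c': at 2  → match P1@[24:25]
pos 26 'c': at 3
pos 27 'a': at 4
pos 28 'a': at 5  → match P0@[24:28]
pos 29 'b': at 1 (fail-walked)
pos 30 'b': at 1 (fail-walked)
pos 31 'c': at 2  → match P1@[30:31]
pos 32 'c': at 3
pos 33 'a': at 4
pos 34 'a': at 5  → match P0@[30:34]
pos 35 'b': at 1 (fail-walked)
pos 36 'b': at 1 (fail-walked)
pos 37 'c': at 2  → match P1@[36:37]
pos 38 'c': at 3
pos 39 'a': at 4
pos 40 'a': at 5  → match P0@[36:40]
pos 41 'b': at 1 (fail-walked)
pos 42 'b': at 1 (fail-walked)
pos 43 'c': at 2  → match P1@[42:43]
pos 44 'c': at 3
pos 45 'a': at 4
pos 46 'b': at 1 (fail-walked)
pos 47 'c': at 2  → match P1@[46:47]
pos 48 'b': at 1 (fail-walked)
pos 49 'c': at 2  → match P1@[48:49]
pos 50 'b': at 1 (fail-walked)
pos 51 'c': at 2  → match P1@[50:51]
pos 52 'c': at 3
pos 53 'a': at 4
pos 54 'a': at 5  → match P0@[50:54]
pos 55 'a': at 0 (fail-walked)
pos 56 'a': at 0
pos 57 'b': at 1
pos 58 'c': at 2  → match P1@[57:58]
pos 59 'c': at 3
pos 60 'a': at 4
pos 61 'a': at 5  → match P0@[57:61]
pos 62 'b': at 1 (fail-walked)
pos 63 'c': at 2  → match P1@[62:63]
pos 64 'c': at 3

All matches (sorted): [[1,1],[4,1],[7,0],[11,1],[14,1],[19,1],[22,0],[25,1],[28,0],[31,1],[34,0],[37,1],[40,0],[43,1],[47,1],[49,1],[51,1],[54,0],[58,1],[61,0],[63,1]]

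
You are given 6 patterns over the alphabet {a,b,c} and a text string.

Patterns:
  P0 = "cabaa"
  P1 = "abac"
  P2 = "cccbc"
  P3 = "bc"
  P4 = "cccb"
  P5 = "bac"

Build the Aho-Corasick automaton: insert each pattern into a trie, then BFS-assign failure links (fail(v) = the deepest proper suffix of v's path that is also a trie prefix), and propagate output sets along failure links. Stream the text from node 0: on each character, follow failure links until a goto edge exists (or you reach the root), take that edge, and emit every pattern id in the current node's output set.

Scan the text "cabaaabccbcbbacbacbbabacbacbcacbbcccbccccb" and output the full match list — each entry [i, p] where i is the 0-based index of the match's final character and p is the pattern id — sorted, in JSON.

Construct AC machine:
Trie nodes:
  0='ε' goto a→6 b→14 c→1
  1='c' goto a→2 c→10
  2='ca' goto b→3
  3='cab' goto a→4
  4='caba' goto a→5
  5='cabaa' goto ·  [P0 ends]
  6='a' goto b→7
  7='ab' goto a→8
  8='aba' goto c→9
  9='abac' goto ·  [P1 ends]
  10='cc' goto c→11
  11='ccc' goto b→12
  12='cccb' goto c→13  [P4 ends]
  13='cccbc' goto ·  [P2 ends]
  14='b' goto a→16 c→15
  15='bc' goto ·  [P3 ends]
  16='ba' goto c→17
  17='bac' goto ·  [P5 ends]

BFS fail/out derivation:
  fail(1) 'c': from fail(0)=0 chase 'c': 0 ⇒ 0;  out=∅∪out(0)=∅
  fail(6) 'a': from fail(0)=0 chase 'a': 0 ⇒ 0;  out=∅∪out(0)=∅
  fail(14) 'b': from fail(0)=0 chase 'b': 0 ⇒ 0;  out=∅∪out(0)=∅
  fail(2) 'ca': from fail(1)=0 chase 'a': 0 ⇒ 6;  out=∅∪out(6)=∅
  fail(7) 'ab': from fail(6)=0 chase 'b': 0 ⇒ 14;  out=∅∪out(14)=∅
  fail(10) 'cc': from fail(1)=0 chase 'c': 0 ⇒ 1;  out=∅∪out(1)=∅
  fail(15) 'bc': from fail(14)=0 chase 'c': 0 ⇒ 1;  out={3}∪out(1)={3}
  fail(16) 'ba': from fail(14)=0 chase 'a': 0 ⇒ 6;  out=∅∪out(6)=∅
  fail(3) 'cab': from fail(2)=6 chase 'b': 6 ⇒ 7;  out=∅∪out(7)=∅
  fail(8) 'aba': from fail(7)=14 chase 'a': 14 ⇒ 16;  out=∅∪out(16)=∅
  fail(11) 'ccc': from fail(10)=1 chase 'c': 1 ⇒ 10;  out=∅∪out(10)=∅
  fail(17) 'bac': from fail(16)=6 chase 'c': 6→0 ⇒ 1;  out={5}∪out(1)={5}
  fail(4) 'caba': from fail(3)=7 chase 'a': 7 ⇒ 8;  out=∅∪out(8)=∅
  fail(9) 'abac': from fail(8)=16 chase 'c': 16 ⇒ 17;  out={1}∪out(17)={1,5}
  fail(12) 'cccb': from fail(11)=10 chase 'b': 10→1→0 ⇒ 14;  out={4}∪out(14)={4}
  fail(5) 'cabaa': from fail(4)=8 chase 'a': 8→16→6→0 ⇒ 6;  out={0}∪out(6)={0}
  fail(13) 'cccbc': from fail(12)=14 chase 'c': 14 ⇒ 15;  out={2}∪out(15)={2,3}

Run:
[0] read 'c'  n0⇒n1
[1] read 'a'  n1⇒n2
[2] read 'b'  n2⇒n3
[3] read 'a'  n3⇒n4
[4] read 'a'  n4⇒n5  ** P0@[0:4]
[5] read 'a'  n5⇒n6 (fail-walked)
[6] read 'b'  n6⇒n7
[7] read 'c'  n7⇒n15 (fail-walked)  ** P3@[6:7]
[8] read 'c'  n15⇒n10 (fail-walked)
[9] read 'b'  n10⇒n14 (fail-walked)
[10] read 'c'  n14⇒n15  ** P3@[9:10]
[11] read 'b'  n15⇒n14 (fail-walked)
[12] read 'b'  n14⇒n14 (fail-walked)
[13] read 'a'  n14⇒n16
[14] read 'c'  n16⇒n17  ** P5@[12:14]
[15] read 'b'  n17⇒n14 (fail-walked)
[16] read 'a'  n14⇒n16
[17] read 'c'  n16⇒n17  ** P5@[15:17]
[18] read 'b'  n17⇒n14 (fail-walked)
[19] read 'b'  n14⇒n14 (fail-walked)
[20] read 'a'  n14⇒n16
[21] read 'b'  n16⇒n7 (fail-walked)
[22] read 'a'  n7⇒n8
[23] read 'c'  n8⇒n9  ** P1@[20:23],P5@[21:23]
[24] read 'b'  n9⇒n14 (fail-walked)
[25] read 'a'  n14⇒n16
[26] read 'c'  n16⇒n17  ** P5@[24:26]
[27] read 'b'  n17⇒n14 (fail-walked)
[28] read 'c'  n14⇒n15  ** P3@[27:28]
[29] read 'a'  n15⇒n2 (fail-walked)
[30] read 'c'  n2⇒n1 (fail-walked)
[31] read 'b'  n1⇒n14 (fail-walked)
[32] read 'b'  n14⇒n14 (fail-walked)
[33] read 'c'  n14⇒n15  ** P3@[32:33]
[34] read 'c'  n15⇒n10 (fail-walked)
[35] read 'c'  n10⇒n11
[36] read 'b'  n11⇒n12  ** P4@[33:36]
[37] read 'c'  n12⇒n13  ** P2@[33:37],P3@[36:37]
[38] read 'c'  n13⇒n10 (fail-walked)
[39] read 'c'  n10⇒n11
[40] read 'c'  n11⇒n11 (fail-walked)
[41] read 'b'  n11⇒n12  ** P4@[38:41]

Result: [[4,0],[7,3],[10,3],[14,5],[17,5],[23,1],[23,5],[26,5],[28,3],[33,3],[36,4],[37,2],[37,3],[41,4]]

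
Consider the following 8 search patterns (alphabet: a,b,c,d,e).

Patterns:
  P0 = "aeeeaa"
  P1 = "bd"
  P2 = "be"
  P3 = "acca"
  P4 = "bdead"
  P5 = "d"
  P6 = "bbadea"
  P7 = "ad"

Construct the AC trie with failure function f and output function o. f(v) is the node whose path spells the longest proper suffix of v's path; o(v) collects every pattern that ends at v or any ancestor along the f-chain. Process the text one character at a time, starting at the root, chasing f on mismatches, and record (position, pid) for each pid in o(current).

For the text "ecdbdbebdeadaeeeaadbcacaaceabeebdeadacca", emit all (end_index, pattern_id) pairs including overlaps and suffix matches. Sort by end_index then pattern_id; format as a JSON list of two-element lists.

Construct AC machine:
Trie (insert patterns):
  0='ε' goto a→1 b→7 d→16
  1='a' goto c→10 d→22 e→2
  2='ae' goto e→3
  3='aee' goto e→4
  4='aeee' goto a→5
  5='aeeea' goto a→6
  6='aeeeaa' goto ·  ←P0
  7='b' goto b→17 d→8 e→9
  8='bd' goto e→13  ←P1
  9='be' goto ·  ←P2
  10='ac' goto c→11
  11='acc' goto a→12
  12='acca' goto ·  ←P3
  13='bde' goto a→14
  14='bdea' goto d→15
  15='bdead' goto ·  ←P4
  16='d' goto ·  ←P5
  17='bb' goto a→18
  18='bba' goto d→19
  19='bbad' goto e→20
  20='bbade' goto a→21
  21='bbadea' goto ·  ←P6
  22='ad' goto ·  ←P7

Failure links (BFS by depth):
  n1('a'): parent n0 fail=0; on 'a' 0 → fail=0;  out ∅∪∅=∅
  n7('b'): parent n0 fail=0; on 'b' 0 → fail=0;  out ∅∪∅=∅
  n16('d'): parent n0 fail=0; on 'd' 0 → fail=0;  out {5}∪∅={5}
  n2('ae'): parent n1 fail=0; on 'e' 0 → fail=0;  out ∅∪∅=∅
  n8('bd'): parent n7 fail=0; on 'd' 0 → fail=16;  out {1}∪{5}={1,5}
  n9('be'): parent n7 fail=0; on 'e' 0 → fail=0;  out {2}∪∅={2}
  n10('ac'): parent n1 fail=0; on 'c' 0 → fail=0;  out ∅∪∅=∅
  n17('bb'): parent n7 fail=0; on 'b' 0 → fail=7;  out ∅∪∅=∅
  n22('ad'): parent n1 fail=0; on 'd' 0 → fail=16;  out {7}∪{5}={5,7}
  n3('aee'): parent n2 fail=0; on 'e' 0 → fail=0;  out ∅∪∅=∅
  n11('acc'): parent n10 fail=0; on 'c' 0 → fail=0;  out ∅∪∅=∅
  n13('bde'): parent n8 fail=16; on 'e' 16→0 → fail=0;  out ∅∪∅=∅
  n18('bba'): parent n17 fail=7; on 'a' 7→0 → fail=1;  out ∅∪∅=∅
  n4('aeee'): parent n3 fail=0; on 'e' 0 → fail=0;  out ∅∪∅=∅
  n12('acca'): parent n11 fail=0; on 'a' 0 → fail=1;  out {3}∪∅={3}
  n14('bdea'): parent n13 fail=0; on 'a' 0 → fail=1;  out ∅∪∅=∅
  n19('bbad'): parent n18 fail=1; on 'd' 1 → fail=22;  out ∅∪{5,7}={5,7}
  n5('aeeea'): parent n4 fail=0; on 'a' 0 → fail=1;  out ∅∪∅=∅
  n15('bdead'): parent n14 fail=1; on 'd' 1 → fail=22;  out {4}∪{5,7}={4,5,7}
  n20('bbade'): parent n19 fail=22; on 'e' 22→16→0 → fail=0;  out ∅∪∅=∅
  n6('aeeeaa'): parent n5 fail=1; on 'a' 1→0 → fail=1;  out {0}∪∅={0}
  n21('bbadea'): parent n20 fail=0; on 'a' 0 → fail=1;  out {6}∪∅={6}

Text stream:
i=0 'e': node 0→0
i=1 'c': node 0→0
i=2 'd': node 0→16  ** P5@[2:2]
i=3 'b': node 16→7 ·f
i=4 'd': node 7→8  ** P1@[3:4],P5@[4:4]
i=5 'b': node 8→7 ·f
i=6 'e': node 7→9  ** P2@[5:6]
i=7 'b': node 9→7 ·f
i=8 'd': node 7→8  ** P1@[7:8],P5@[8:8]
i=9 'e': node 8→13
i=10 'a': node 13→14
i=11 'd': node 14→15  ** P4@[7:11],P5@[11:11],P7@[10:11]
i=12 'a': node 15→1 ·f
i=13 'e': node 1→2
i=14 'e': node 2→3
i=15 'e': node 3→4
i=16 'a': node 4→5
i=17 'a': node 5→6  ** P0@[12:17]
i=18 'd': node 6→22 ·f  ** P5@[18:18],P7@[17:18]
i=19 'b': node 22→7 ·f
i=20 'c': node 7→0 ·f
i=21 'a': node 0→1
i=22 'c': node 1→10
i=23 'a': node 10→1 ·f
i=24 'a': node 1→1 ·f
i=25 'c': node 1→10
i=26 'e': node 10→0 ·f
i=27 'a': node 0→1
i=28 'b': node 1→7 ·f
i=29 'e': node 7→9  ** P2@[28:29]
i=30 'e': node 9→0 ·f
i=31 'b': node 0→7
i=32 'd': node 7→8  ** P1@[31:32],P5@[32:32]
i=33 'e': node 8→13
i=34 'a': node 13→14
i=35 'd': node 14→15  ** P4@[31:35],P5@[35:35],P7@[34:35]
i=36 'a': node 15→1 ·f
i=37 'c': node 1→10
i=38 'c': node 10→11
i=39 'a': node 11→12  ** P3@[36:39]

All matches (sorted): [[2,5],[4,1],[4,5],[6,2],[8,1],[8,5],[11,4],[11,5],[11,7],[17,0],[18,5],[18,7],[29,2],[32,1],[32,5],[35,4],[35,5],[35,7],[39,3]]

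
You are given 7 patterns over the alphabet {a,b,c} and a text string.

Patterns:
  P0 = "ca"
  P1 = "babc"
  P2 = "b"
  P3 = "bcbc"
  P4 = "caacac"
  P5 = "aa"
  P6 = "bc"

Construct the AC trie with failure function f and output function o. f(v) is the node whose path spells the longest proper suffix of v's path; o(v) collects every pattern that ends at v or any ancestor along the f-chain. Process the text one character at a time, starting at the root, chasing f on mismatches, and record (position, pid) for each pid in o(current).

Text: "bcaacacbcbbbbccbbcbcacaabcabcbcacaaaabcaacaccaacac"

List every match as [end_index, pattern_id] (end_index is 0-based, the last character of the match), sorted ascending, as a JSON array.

Build:
Trie nodes:
  0='ε' goto a→14 b→3 c→1
  1='c' goto a→2
  2='ca' goto a→10  ←P0
  3='b' goto a→4 c→7  ←P2
  4='ba' goto b→5
  5='bab' goto c→6
  6='babc' goto ·  ←P1
  7='bc' goto b→8  ←P6
  8='bcb' goto c→9
  9='bcbc' goto ·  ←P3
  10='caa' goto c→11
  11='caac' goto a→12
  12='caaca' goto c→13
  13='caacac' goto ·  ←P4
  14='a' goto a→15
  15='aa' goto ·  ←P5

Failure links (BFS by depth):
  n1('c'): parent n0 fail=0; on 'c' 0 → fail=0;  out ∅∪∅=∅
  n3('b'): parent n0 fail=0; on 'b' 0 → fail=0;  out {2}∪∅={2}
  n14('a'): parent n0 fail=0; on 'a' 0 → fail=0;  out ∅∪∅=∅
  n2('ca'): parent n1 fail=0; on 'a' 0 → fail=14;  out {0}∪∅={0}
  n4('ba'): parent n3 fail=0; on 'a' 0 → fail=14;  out ∅∪∅=∅
  n7('bc'): parent n3 fail=0; on 'c' 0 → fail=1;  out {6}∪∅={6}
  n15('aa'): parent n14 fail=0; on 'a' 0 → fail=14;  out {5}∪∅={5}
  n5('bab'): parent n4 fail=14; on 'b' 14→0 → fail=3;  out ∅∪{2}={2}
  n8('bcb'): parent n7 fail=1; on 'b' 1→0 → fail=3;  out ∅∪{2}={2}
  n10('caa'): parent n2 fail=14; on 'a' 14 → fail=15;  out ∅∪{5}={5}
  n6('babc'): parent n5 fail=3; on 'c' 3 → fail=7;  out {1}∪{6}={1,6}
  n9('bcbc'): parent n8 fail=3; on 'c' 3 → fail=7;  out {3}∪{6}={3,6}
  n11('caac'): parent n10 fail=15; on 'c' 15→14→0 → fail=1;  out ∅∪∅=∅
  n12('caaca'): parent n11 fail=1; on 'a' 1 → fail=2;  out ∅∪{0}={0}
  n13('caacac'): parent n12 fail=2; on 'c' 2→14→0 → fail=1;  out {4}∪∅={4}

Text stream:
[0] read 'b'  n0⇒n3  emit P2@[0:0]
[1] read 'c'  n3⇒n7  emit P6@[0:1]
[2] read 'a'  n7⇒n2 (via fail)  emit P0@[1:2]
[3] read 'a'  n2⇒n10  emit P5@[2:3]
[4] read 'c'  n10⇒n11
[5] read 'a'  n11⇒n12  emit P0@[4:5]
[6] read 'c'  n12⇒n13  emit P4@[1:6]
[7] read 'b'  n13⇒n3 (via fail)  emit P2@[7:7]
[8] read 'c'  n3⇒n7  emit P6@[7:8]
[9] read 'b'  n7⇒n8  emit P2@[9:9]
[10] read 'b'  n8⇒n3 (via fail)  emit P2@[10:10]
[11] read 'b'  n3⇒n3 (via fail)  emit P2@[11:11]
[12] read 'b'  n3⇒n3 (via fail)  emit P2@[12:12]
[13] read 'c'  n3⇒n7  emit P6@[12:13]
[14] read 'c'  n7⇒n1 (via fail)
[15] read 'b'  n1⇒n3 (via fail)  emit P2@[15:15]
[16] read 'b'  n3⇒n3 (via fail)  emit P2@[16:16]
[17] read 'c'  n3⇒n7  emit P6@[16:17]
[18] read 'b'  n7⇒n8  emit P2@[18:18]
[19] read 'c'  n8⇒n9  emit P3@[16:19],P6@[18:19]
[20] read 'a'  n9⇒n2 (via fail)  emit P0@[19:20]
[21] read 'c'  n2⇒n1 (via fail)
[22] read 'a'  n1⇒n2  emit P0@[21:22]
[23] read 'a'  n2⇒n10  emit P5@[22:23]
[24] read 'b'  n10⇒n3 (via fail)  emit P2@[24:24]
[25] read 'c'  n3⇒n7  emit P6@[24:25]
[26] read 'a'  n7⇒n2 (via fail)  emit P0@[25:26]
[27] read 'b'  n2⇒n3 (via fail)  emit P2@[27:27]
[28] read 'c'  n3⇒n7  emit P6@[27:28]
[29] read 'b'  n7⇒n8  emit P2@[29:29]
[30] read 'c'  n8⇒n9  emit P3@[27:30],P6@[29:30]
[31] read 'a'  n9⇒n2 (via fail)  emit P0@[30:31]
[32] read 'c'  n2⇒n1 (via fail)
[33] read 'a'  n1⇒n2  emit P0@[32:33]
[34] read 'a'  n2⇒n10  emit P5@[33:34]
[35] read 'a'  n10⇒n15 (via fail)  emit P5@[34:35]
[36] read 'a'  n15⇒n15 (via fail)  emit P5@[35:36]
[37] read 'b'  n15⇒n3 (via fail)  emit P2@[37:37]
[38] read 'c'  n3⇒n7  emit P6@[37:38]
[39] read 'a'  n7⇒n2 (via fail)  emit P0@[38:39]
[40] read 'a'  n2⇒n10  emit P5@[39:40]
[41] read 'c'  n10⇒n11
[42] read 'a'  n11⇒n12  emit P0@[41:42]
[43] read 'c'  n12⇒n13  emit P4@[38:43]
[44] read 'c'  n13⇒n1 (via fail)
[45] read 'a'  n1⇒n2  emit P0@[44:45]
[46] read 'a'  n2⇒n10  emit P5@[45:46]
[47] read 'c'  n10⇒n11
[48] read 'a'  n11⇒n12  emit P0@[47:48]
[49] read 'c'  n12⇒n13  emit P4@[44:49]

Result: [[0,2],[1,6],[2,0],[3,5],[5,0],[6,4],[7,2],[8,6],[9,2],[10,2],[11,2],[12,2],[13,6],[15,2],[16,2],[17,6],[18,2],[19,3],[19,6],[20,0],[22,0],[23,5],[24,2],[25,6],[26,0],[27,2],[28,6],[29,2],[30,3],[30,6],[31,0],[33,0],[34,5],[35,5],[36,5],[37,2],[38,6],[39,0],[40,5],[42,0],[43,4],[45,0],[46,5],[48,0],[49,4]]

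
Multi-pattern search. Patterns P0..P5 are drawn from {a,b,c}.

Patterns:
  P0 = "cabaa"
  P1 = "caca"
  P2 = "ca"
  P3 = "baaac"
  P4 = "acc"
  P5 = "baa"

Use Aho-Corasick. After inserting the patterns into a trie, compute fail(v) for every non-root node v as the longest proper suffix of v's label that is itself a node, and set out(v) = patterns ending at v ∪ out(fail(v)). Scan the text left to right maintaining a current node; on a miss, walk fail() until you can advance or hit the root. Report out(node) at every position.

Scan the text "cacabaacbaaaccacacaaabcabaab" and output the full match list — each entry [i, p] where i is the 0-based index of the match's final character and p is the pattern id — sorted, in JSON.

Construct AC machine:
Trie nodes:
  0='ε' goto a→13 b→8 c→1
  1='c' goto a→2
  2='ca' goto b→3 c→6  ←P2
  3='cab' goto a→4
  4='caba' goto a→5
  5='cabaa' goto ·  ←P0
  6='cac' goto a→7
  7='caca' goto ·  ←P1
  8='b' goto a→9
  9='ba' goto a→10
  10='baa' goto a→11  ←P5
  11='baaa' goto c→12
  12='baaac' goto ·  ←P3
  13='a' goto c→14
  14='ac' goto c→15
  15='acc' goto ·  ←P4

BFS fail/out derivation:
  fail(1) 'c': from fail(0)=0 chase 'c': 0 ⇒ 0;  out=∅∪out(0)=∅
  fail(8) 'b': from fail(0)=0 chase 'b': 0 ⇒ 0;  out=∅∪out(0)=∅
  fail(13) 'a': from fail(0)=0 chase 'a': 0 ⇒ 0;  out=∅∪out(0)=∅
  fail(2) 'ca': from fail(1)=0 chase 'a': 0 ⇒ 13;  out={2}∪out(13)={2}
  fail(9) 'ba': from fail(8)=0 chase 'a': 0 ⇒ 13;  out=∅∪out(13)=∅
  fail(14) 'ac': from fail(13)=0 chase 'c': 0 ⇒ 1;  out=∅∪out(1)=∅
  fail(3) 'cab': from fail(2)=13 chase 'b': 13→0 ⇒ 8;  out=∅∪out(8)=∅
  fail(6) 'cac': from fail(2)=13 chase 'c': 13 ⇒ 14;  out=∅∪out(14)=∅
  fail(10) 'baa': from fail(9)=13 chase 'a': 13→0 ⇒ 13;  out={5}∪out(13)={5}
  fail(15) 'acc': from fail(14)=1 chase 'c': 1→0 ⇒ 1;  out={4}∪out(1)={4}
  fail(4) 'caba': from fail(3)=8 chase 'a': 8 ⇒ 9;  out=∅∪out(9)=∅
  fail(7) 'caca': from fail(6)=14 chase 'a': 14→1 ⇒ 2;  out={1}∪out(2)={1,2}
  fail(11) 'baaa': from fail(10)=13 chase 'a': 13→0 ⇒ 13;  out=∅∪out(13)=∅
  fail(5) 'cabaa': from fail(4)=9 chase 'a': 9 ⇒ 10;  out={0}∪out(10)={0,5}
  fail(12) 'baaac': from fail(11)=13 chase 'c': 13 ⇒ 14;  out={3}∪out(14)={3}

Scan:
[0] read 'c'  n0⇒n1
[1] read 'a'  n1⇒n2  ** P2@[0:1]
[2] read 'c'  n2⇒n6
[3] read 'a'  n6⇒n7  ** P1@[0:3],P2@[2:3]
[4] read 'b'  n7⇒n3 ·f
[5] read 'a'  n3⇒n4
[6] read 'a'  n4⇒n5  ** P0@[2:6],P5@[4:6]
[7] read 'c'  n5⇒n14 ·f
[8] read 'b'  n14⇒n8 ·f
[9] read 'a'  n8⇒n9
[10] read 'a'  n9⇒n10  ** P5@[8:10]
[11] read 'a'  n10⇒n11
[12] read 'c'  n11⇒n12  ** P3@[8:12]
[13] read 'c'  n12⇒n15 ·f  ** P4@[11:13]
[14] read 'a'  n15⇒n2 ·f  ** P2@[13:14]
[15] read 'c'  n2⇒n6
[16] read 'a'  n6⇒n7  ** P1@[13:16],P2@[15:16]
[17] read 'c'  n7⇒n6 ·f
[18] read 'a'  n6⇒n7  ** P1@[15:18],P2@[17:18]
[19] read 'a'  n7⇒n13 ·f
[20] read 'a'  n13⇒n13 ·f
[21] read 'b'  n13⇒n8 ·f
[22] read 'c'  n8⇒n1 ·f
[23] read 'a'  n1⇒n2  ** P2@[22:23]
[24] read 'b'  n2⇒n3
[25] read 'a'  n3⇒n4
[26] read 'a'  n4⇒n5  ** P0@[22:26],P5@[24:26]
[27] read 'b'  n5⇒n8 ·f

Matches: [[1,2],[3,1],[3,2],[6,0],[6,5],[10,5],[12,3],[13,4],[14,2],[16,1],[16,2],[18,1],[18,2],[23,2],[26,0],[26,5]]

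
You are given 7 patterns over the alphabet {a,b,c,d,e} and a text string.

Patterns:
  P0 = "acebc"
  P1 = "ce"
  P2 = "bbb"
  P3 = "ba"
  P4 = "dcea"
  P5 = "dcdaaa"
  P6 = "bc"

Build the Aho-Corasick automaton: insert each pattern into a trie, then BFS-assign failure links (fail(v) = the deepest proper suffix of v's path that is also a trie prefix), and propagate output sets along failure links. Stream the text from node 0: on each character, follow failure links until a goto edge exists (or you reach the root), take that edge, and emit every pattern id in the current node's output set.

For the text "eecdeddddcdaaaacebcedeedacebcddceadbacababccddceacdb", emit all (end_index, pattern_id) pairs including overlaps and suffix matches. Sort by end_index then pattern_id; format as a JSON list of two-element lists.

Build automaton:
Trie (insert patterns):
  n0 'ε': a→1 b→8 c→6 d→12
  n1 'a': c→2
  n2 'ac': e→3
  n3 'ace': b→4
  n4 'aceb': c→5
  n5 'acebc': ·  [P0 ends]
  n6 'c': e→7
  n7 'ce': ·  [P1 ends]
  n8 'b': a→11 b→9 c→20
  n9 'bb': b→10
  n10 'bbb': ·  [P2 ends]
  n11 'ba': ·  [P3 ends]
  n12 'd': c→13
  n13 'dc': d→16 e→14
  n14 'dce': a→15
  n15 'dcea': ·  [P4 ends]
  n16 'dcd': a→17
  n17 'dcda': a→18
  n18 'dcdaa': a→19
  n19 'dcdaaa': ·  [P5 ends]
  n20 'bc': ·  [P6 ends]

Failure links (BFS by depth):
  n1('a'): parent n0 fail=0; on 'a' 0 → fail=0;  out ∅∪∅=∅
  n6('c'): parent n0 fail=0; on 'c' 0 → fail=0;  out ∅∪∅=∅
  n8('b'): parent n0 fail=0; on 'b' 0 → fail=0;  out ∅∪∅=∅
  n12('d'): parent n0 fail=0; on 'd' 0 → fail=0;  out ∅∪∅=∅
  n2('ac'): parent n1 fail=0; on 'c' 0 → fail=6;  out ∅∪∅=∅
  n7('ce'): parent n6 fail=0; on 'e' 0 → fail=0;  out {1}∪∅={1}
  n9('bb'): parent n8 fail=0; on 'b' 0 → fail=8;  out ∅∪∅=∅
  n11('ba'): parent n8 fail=0; on 'a' 0 → fail=1;  out {3}∪∅={3}
  n13('dc'): parent n12 fail=0; on 'c' 0 → fail=6;  out ∅∪∅=∅
  n20('bc'): parent n8 fail=0; on 'c' 0 → fail=6;  out {6}∪∅={6}
  n3('ace'): parent n2 fail=6; on 'e' 6 → fail=7;  out ∅∪{1}={1}
  n10('bbb'): parent n9 fail=8; on 'b' 8 → fail=9;  out {2}∪∅={2}
  n14('dce'): parent n13 fail=6; on 'e' 6 → fail=7;  out ∅∪{1}={1}
  n16('dcd'): parent n13 fail=6; on 'd' 6→0 → fail=12;  out ∅∪∅=∅
  n4('aceb'): parent n3 fail=7; on 'b' 7→0 → fail=8;  out ∅∪∅=∅
  n15('dcea'): parent n14 fail=7; on 'a' 7→0 → fail=1;  out {4}∪∅={4}
  n17('dcda'): parent n16 fail=12; on 'a' 12→0 → fail=1;  out ∅∪∅=∅
  n5('acebc'): parent n4 fail=8; on 'c' 8 → fail=20;  out {0}∪{6}={0,6}
  n18('dcdaa'): parent n17 fail=1; on 'a' 1→0 → fail=1;  out ∅∪∅=∅
  n19('dcdaaa'): parent n18 fail=1; on 'a' 1→0 → fail=1;  out {5}∪∅={5}

Scan:
pos 0 'e': at 0
pos 1 'e': at 0
pos 2 'c': at 6
pos 3 'd': at 12 (fail-walked)
pos 4 'e': at 0 (fail-walked)
pos 5 'd': at 12
pos 6 'd': at 12 (fail-walked)
pos 7 'd': at 12 (fail-walked)
pos 8 'd': at 12 (fail-walked)
pos 9 'c': at 13
pos 10 'd': at 16
pos 11 'a': at 17
pos 12 'a': at 18
pos 13 'a': at 19  → match P5@[8:13]
pos 14 'a': at 1 (fail-walked)
pos 15 'c': at 2
pos 16 'e': at 3  → match P1@[15:16]
pos 17 'b': at 4
pos 18 'c': at 5  → match P0@[14:18],P6@[17:18]
pos 19 'e': at 7 (fail-walked)  → match P1@[18:19]
pos 20 'd': at 12 (fail-walked)
pos 21 'e': at 0 (fail-walked)
pos 22 'e': at 0
pos 23 'd': at 12
pos 24 'a': at 1 (fail-walked)
pos 25 'c': at 2
pos 26 'e': at 3  → match P1@[25:26]
pos 27 'b': at 4
pos 28 'c': at 5  → match P0@[24:28],P6@[27:28]
pos 29 'd': at 12 (fail-walked)
pos 30 'd': at 12 (fail-walked)
pos 31 'c': at 13
pos 32 'e': at 14  → match P1@[31:32]
pos 33 'a': at 15  → match P4@[30:33]
pos 34 'd': at 12 (fail-walked)
pos 35 'b': at 8 (fail-walked)
pos 36 'a': at 11  → match P3@[35:36]
pos 37 'c': at 2 (fail-walked)
pos 38 'a': at 1 (fail-walked)
pos 39 'b': at 8 (fail-walked)
pos 40 'a': at 11  → match P3@[39:40]
pos 41 'b': at 8 (fail-walked)
pos 42 'c': at 20  → match P6@[41:42]
pos 43 'c': at 6 (fail-walked)
pos 44 'd': at 12 (fail-walked)
pos 45 'd': at 12 (fail-walked)
pos 46 'c': at 13
pos 47 'e': at 14  → match P1@[46:47]
pos 48 'a': at 15  → match P4@[45:48]
pos 49 'c': at 2 (fail-walked)
pos 50 'd': at 12 (fail-walked)
pos 51 'b': at 8 (fail-walked)

All matches (sorted): [[13,5],[16,1],[18,0],[18,6],[19,1],[26,1],[28,0],[28,6],[32,1],[33,4],[36,3],[40,3],[42,6],[47,1],[48,4]]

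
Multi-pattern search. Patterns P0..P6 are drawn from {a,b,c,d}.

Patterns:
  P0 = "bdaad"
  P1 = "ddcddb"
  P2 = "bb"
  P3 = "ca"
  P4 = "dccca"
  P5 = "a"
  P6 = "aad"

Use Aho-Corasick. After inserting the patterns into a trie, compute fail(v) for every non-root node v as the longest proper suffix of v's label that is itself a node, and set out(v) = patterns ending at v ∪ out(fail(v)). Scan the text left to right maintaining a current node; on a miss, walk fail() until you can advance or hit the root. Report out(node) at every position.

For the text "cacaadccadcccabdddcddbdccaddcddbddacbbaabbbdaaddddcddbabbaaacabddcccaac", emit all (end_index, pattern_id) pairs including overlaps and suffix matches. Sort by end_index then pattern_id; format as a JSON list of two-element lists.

Build automaton:
Trie (insert patterns):
  0='ε' goto a→19 b→1 c→13 d→6
  1='b' goto b→12 d→2
  2='bd' goto a→3
  3='bda' goto a→4
  4='bdaa' goto d→5
  5='bdaad' goto ·  [P0 ends]
  6='d' goto c→15 d→7
  7='dd' goto c→8
  8='ddc' goto d→9
  9='ddcd' goto d→10
  10='ddcdd' goto b→11
  11='ddcddb' goto ·  [P1 ends]
  12='bb' goto ·  [P2 ends]
  13='c' goto a→14
  14='ca' goto ·  [P3 ends]
  15='dc' goto c→16
  16='dcc' goto c→17
  17='dccc' goto a→18
  18='dccca' goto ·  [P4 ends]
  19='a' goto a→20  [P5 ends]
  20='aa' goto d→21
  21='aad' goto ·  [P6 ends]

Failure links (BFS by depth):
  fail(1) 'b': from fail(0)=0 chase 'b': 0 ⇒ 0;  out=∅∪out(0)=∅
  fail(6) 'd': from fail(0)=0 chase 'd': 0 ⇒ 0;  out=∅∪out(0)=∅
  fail(13) 'c': from fail(0)=0 chase 'c': 0 ⇒ 0;  out=∅∪out(0)=∅
  fail(19) 'a': from fail(0)=0 chase 'a': 0 ⇒ 0;  out={5}∪out(0)={5}
  fail(2) 'bd': from fail(1)=0 chase 'd': 0 ⇒ 6;  out=∅∪out(6)=∅
  fail(7) 'dd': from fail(6)=0 chase 'd': 0 ⇒ 6;  out=∅∪out(6)=∅
  fail(12) 'bb': from fail(1)=0 chase 'b': 0 ⇒ 1;  out={2}∪out(1)={2}
  fail(14) 'ca': from fail(13)=0 chase 'a': 0 ⇒ 19;  out={3}∪out(19)={3,5}
  fail(15) 'dc': from fail(6)=0 chase 'c': 0 ⇒ 13;  out=∅∪out(13)=∅
  fail(20) 'aa': from fail(19)=0 chase 'a': 0 ⇒ 19;  out=∅∪out(19)={5}
  fail(3) 'bda': from fail(2)=6 chase 'a': 6→0 ⇒ 19;  out=∅∪out(19)={5}
  fail(8) 'ddc': from fail(7)=6 chase 'c': 6 ⇒ 15;  out=∅∪out(15)=∅
  fail(16) 'dcc': from fail(15)=13 chase 'c': 13→0 ⇒ 13;  out=∅∪out(13)=∅
  fail(21) 'aad': from fail(20)=19 chase 'd': 19→0 ⇒ 6;  out={6}∪out(6)={6}
  fail(4) 'bdaa': from fail(3)=19 chase 'a': 19 ⇒ 20;  out=∅∪out(20)={5}
  fail(9) 'ddcd': from fail(8)=15 chase 'd': 15→13→0 ⇒ 6;  out=∅∪out(6)=∅
  fail(17) 'dccc': from fail(16)=13 chase 'c': 13→0 ⇒ 13;  out=∅∪out(13)=∅
  fail(5) 'bdaad': from fail(4)=20 chase 'd': 20 ⇒ 21;  out={0}∪out(21)={0,6}
  fail(10) 'ddcdd': from fail(9)=6 chase 'd': 6 ⇒ 7;  out=∅∪out(7)=∅
  fail(18) 'dccca': from fail(17)=13 chase 'a': 13 ⇒ 14;  out={4}∪out(14)={3,4,5}
  fail(11) 'ddcddb': from fail(10)=7 chase 'b': 7→6→0 ⇒ 1;  out={1}∪out(1)={1}

Text stream:
i=0 'c': node 0→13
i=1 'a': node 13→14  ** P3@[0:1],P5@[1:1]
i=2 'c': node 14→13 ·f
i=3 'a': node 13→14  ** P3@[2:3],P5@[3:3]
i=4 'a': node 14→20 ·f  ** P5@[4:4]
i=5 'd': node 20→21  ** P6@[3:5]
i=6 'c': node 21→15 ·f
i=7 'c': node 15→16
i=8 'a': node 16→14 ·f  ** P3@[7:8],P5@[8:8]
i=9 'd': node 14→6 ·f
i=10 'c': node 6→15
i=11 'c': node 15→16
i=12 'c': node 16→17
i=13 'a': node 17→18  ** P3@[12:13],P4@[9:13],P5@[13:13]
i=14 'b': node 18→1 ·f
i=15 'd': node 1→2
i=16 'd': node 2→7 ·f
i=17 'd': node 7→7 ·f
i=18 'c': node 7→8
i=19 'd': node 8→9
i=20 'd': node 9→10
i=21 'b': node 10→11  ** P1@[16:21]
i=22 'd': node 11→2 ·f
i=23 'c': node 2→15 ·f
i=24 'c': node 15→16
i=25 'a': node 16→14 ·f  ** P3@[24:25],P5@[25:25]
i=26 'd': node 14→6 ·f
i=27 'd': node 6→7
i=28 'c': node 7→8
i=29 'd': node 8→9
i=30 'd': node 9→10
i=31 'b': node 10→11  ** P1@[26:31]
i=32 'd': node 11→2 ·f
i=33 'd': node 2→7 ·f
i=34 'a': node 7→19 ·f  ** P5@[34:34]
i=35 'c': node 19→13 ·f
i=36 'b': node 13→1 ·f
i=37 'b': node 1→12  ** P2@[36:37]
i=38 'a': node 12→19 ·f  ** P5@[38:38]
i=39 'a': node 19→20  ** P5@[39:39]
i=40 'b': node 20→1 ·f
i=41 'b': node 1→12  ** P2@[40:41]
i=42 'b': node 12→12 ·f  ** P2@[41:42]
i=43 'd': node 12→2 ·f
i=44 'a': node 2→3  ** P5@[44:44]
i=45 'a': node 3→4  ** P5@[45:45]
i=46 'd': node 4→5  ** P0@[42:46],P6@[44:46]
i=47 'd': node 5→7 ·f
i=48 'd': node 7→7 ·f
i=49 'd': node 7→7 ·f
i=50 'c': node 7→8
i=51 'd': node 8→9
i=52 'd': node 9→10
i=53 'b': node 10→11  ** P1@[48:53]
i=54 'a': node 11→19 ·f  ** P5@[54:54]
i=55 'b': node 19→1 ·f
i=56 'b': node 1→12  ** P2@[55:56]
i=57 'a': node 12→19 ·f  ** P5@[57:57]
i=58 'a': node 19→20  ** P5@[58:58]
i=59 'a': node 20→20 ·f  ** P5@[59:59]
i=60 'c': node 20→13 ·f
i=61 'a': node 13→14  ** P3@[60:61],P5@[61:61]
i=62 'b': node 14→1 ·f
i=63 'd': node 1→2
i=64 'd': node 2→7 ·f
i=65 'c': node 7→8
i=66 'c': node 8→16 ·f
i=67 'c': node 16→17
i=68 'a': node 17→18  ** P3@[67:68],P4@[64:68],P5@[68:68]
i=69 'a': node 18→20 ·f  ** P5@[69:69]
i=70 'c': node 20→13 ·f

All matches (sorted): [[1,3],[1,5],[3,3],[3,5],[4,5],[5,6],[8,3],[8,5],[13,3],[13,4],[13,5],[21,1],[25,3],[25,5],[31,1],[34,5],[37,2],[38,5],[39,5],[41,2],[42,2],[44,5],[45,5],[46,0],[46,6],[53,1],[54,5],[56,2],[57,5],[58,5],[59,5],[61,3],[61,5],[68,3],[68,4],[68,5],[69,5]]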